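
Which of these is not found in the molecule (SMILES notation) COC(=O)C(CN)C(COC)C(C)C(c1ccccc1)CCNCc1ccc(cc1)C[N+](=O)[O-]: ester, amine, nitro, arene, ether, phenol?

ester: present (CH3OOC — CH3O–C(=O)–: carbonyl C bonded to C and to –OCH3 → ester (not ketone + ether)).
ether: present (CH(CH2OCH3) — pendant –CH2OCH3: C–O–C linkage → ether).
nitro: present (CH2NO2 — –NO2 on carbon → nitro group).
amine: present (CH(CH2NH2) — pendant –CH2NH2: N on sp³ C, no adjacent C=O → amine).
arene: present (CH(C6H5) — pendant –C6H5: benzene ring → arene).
phenol: no segment matches this pattern.

phenol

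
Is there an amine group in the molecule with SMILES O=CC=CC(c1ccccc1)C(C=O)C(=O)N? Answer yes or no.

terminal –CHO: carbonyl C bonded to H and C → aldehyde.
C=C double bond → alkene.
pendant –C6H5: benzene ring → arene.
pendant –CHO: carbonyl C bonded to C and H → aldehyde.
–C(=O)NH2: carbonyl C bonded to C and to N → amide (the N is not a separate amine).
In CONH2, the nitrogen is bonded directly to a carbonyl carbon, making it part of an amide, not a free amine.
The groups actually present are: aldehyde, alkene, amide, arene.

no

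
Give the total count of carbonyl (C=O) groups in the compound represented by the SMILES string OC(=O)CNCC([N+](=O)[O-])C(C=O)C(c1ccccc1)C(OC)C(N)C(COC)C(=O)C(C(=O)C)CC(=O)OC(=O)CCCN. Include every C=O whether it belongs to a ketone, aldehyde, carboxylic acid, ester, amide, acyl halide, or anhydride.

6

HOOC: carboxylic acid, 1 C=O (running total 1).
CH(CHO): aldehyde, 1 C=O (running total 2).
CO: ketone, 1 C=O (running total 3).
CH(COCH3): ketone, 1 C=O (running total 4).
CH2CO-O-COCH2: anhydride, 2 C=O (running total 6).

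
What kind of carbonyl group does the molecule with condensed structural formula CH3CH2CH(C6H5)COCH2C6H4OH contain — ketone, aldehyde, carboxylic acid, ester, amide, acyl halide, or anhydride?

The carbonyl is in the CO segment: –C(=O)– with carbon on both sides → ketone.

ketone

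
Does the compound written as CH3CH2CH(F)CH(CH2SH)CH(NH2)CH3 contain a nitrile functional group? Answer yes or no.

no

Working along the chain:
  CH(F): halogen on an sp³ carbon → alkyl halide.
  CH(CH2SH): pendant –CH2SH → thiol.
  CH(NH2): –NH2 on an sp³ carbon with no adjacent C=O → amine.
The groups actually present are: alkyl halide, amine, thiol.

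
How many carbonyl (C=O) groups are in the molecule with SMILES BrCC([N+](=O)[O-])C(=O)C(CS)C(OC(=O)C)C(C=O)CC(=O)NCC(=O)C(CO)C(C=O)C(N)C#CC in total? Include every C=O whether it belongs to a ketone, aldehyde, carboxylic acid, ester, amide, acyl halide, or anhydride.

6

CO: ketone, 1 C=O (running total 1).
CH(OCOCH3): ester, 1 C=O (running total 2).
CH(CHO): aldehyde, 1 C=O (running total 3).
CH2CONHCH2: amide, 1 C=O (running total 4).
CO: ketone, 1 C=O (running total 5).
CH(CHO): aldehyde, 1 C=O (running total 6).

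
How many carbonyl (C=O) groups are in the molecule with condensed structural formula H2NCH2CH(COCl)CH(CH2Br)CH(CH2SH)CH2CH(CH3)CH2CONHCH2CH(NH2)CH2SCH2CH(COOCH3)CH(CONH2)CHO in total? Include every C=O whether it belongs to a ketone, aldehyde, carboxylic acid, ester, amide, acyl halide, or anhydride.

CH(COCl): acyl halide, 1 C=O (running total 1).
CH2CONHCH2: amide, 1 C=O (running total 2).
CH(COOCH3): ester, 1 C=O (running total 3).
CH(CONH2): amide, 1 C=O (running total 4).
CHO: aldehyde, 1 C=O (running total 5).

5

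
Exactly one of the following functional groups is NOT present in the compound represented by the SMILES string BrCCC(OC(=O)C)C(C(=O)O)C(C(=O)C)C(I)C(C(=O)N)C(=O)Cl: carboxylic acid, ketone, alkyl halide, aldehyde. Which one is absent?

carboxylic acid: present (CH(COOH) — pendant –COOH: carbonyl C bonded to C and –OH → carboxylic acid).
alkyl halide: present (BrCH2 — halogen on an sp³ carbon → alkyl halide).
ketone: present (CH(COCH3) — pendant –COCH3: carbonyl C bonded to two carbons → ketone).
aldehyde: absent. In CH(COCH3), the carbonyl carbon is bonded to two carbons, so it is a ketone, not an aldehyde. In CH(COOH), the carbonyl carbon bears –OH, not –H, so it is a carboxylic acid.

aldehyde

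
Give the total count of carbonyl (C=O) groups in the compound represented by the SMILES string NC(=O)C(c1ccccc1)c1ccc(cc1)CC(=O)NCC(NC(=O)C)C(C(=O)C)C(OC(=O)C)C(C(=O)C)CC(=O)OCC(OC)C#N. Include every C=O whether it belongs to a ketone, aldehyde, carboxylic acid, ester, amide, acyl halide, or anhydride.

7

H2NCO: amide, 1 C=O (running total 1).
CH2CONHCH2: amide, 1 C=O (running total 2).
CH(NHCOCH3): amide, 1 C=O (running total 3).
CH(COCH3): ketone, 1 C=O (running total 4).
CH(OCOCH3): ester, 1 C=O (running total 5).
CH(COCH3): ketone, 1 C=O (running total 6).
CH2COOCH2: ester, 1 C=O (running total 7).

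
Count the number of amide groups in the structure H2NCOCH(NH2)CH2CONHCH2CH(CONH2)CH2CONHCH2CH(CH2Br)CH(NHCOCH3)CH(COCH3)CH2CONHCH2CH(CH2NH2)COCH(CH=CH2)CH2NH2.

6

Working along the chain:
  H2NCO: –C(=O)NH2: carbonyl C bonded to C and to N → amide (the N is not a separate amine).
  CH(NH2): –NH2 on an sp³ carbon with no adjacent C=O → amine.
  CH2CONHCH2: –C(=O)–N– linkage → amide (the N is not an amine).
  CH(CONH2): pendant –CONH2: carbonyl C bonded to C and N → amide.
  CH2CONHCH2: –C(=O)–N– linkage → amide (the N is not an amine).
  CH(CH2Br): pendant –CH2X: halogen on sp³ carbon → alkyl halide.
  CH(NHCOCH3): pendant –NHC(=O)CH3: N bonded to a carbonyl → amide (not amine).
  CH(COCH3): pendant –COCH3: carbonyl C bonded to two carbons → ketone.
  CH2CONHCH2: –C(=O)–N– linkage → amide (the N is not an amine).
  CH(CH2NH2): pendant –CH2NH2: N on sp³ C, no adjacent C=O → amine.
  CO: –C(=O)– with carbon on both sides → ketone.
  CH(CH=CH2): pendant –CH=CH2: C=C double bond → alkene.
  CH2NH2: –NH2 on an sp³ carbon with no adjacent C=O → amine.
Amide appears at: H2NCO, CH2CONHCH2, CH(CONH2), CH2CONHCH2, CH(NHCOCH3), CH2CONHCH2 → 6.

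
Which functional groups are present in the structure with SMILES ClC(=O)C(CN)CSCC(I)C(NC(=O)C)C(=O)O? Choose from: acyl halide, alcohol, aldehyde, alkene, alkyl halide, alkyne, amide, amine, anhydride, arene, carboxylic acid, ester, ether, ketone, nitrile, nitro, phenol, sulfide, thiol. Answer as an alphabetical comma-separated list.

Working along the chain:
  ClCO: –C(=O)Cl: carbonyl C bonded to C and to a halogen → acyl halide (not alkyl halide).
  CH(CH2NH2): pendant –CH2NH2: N on sp³ C, no adjacent C=O → amine.
  CH2SCH2: C–S–C linkage → sulfide (thioether).
  CH(I): halogen on an sp³ carbon → alkyl halide.
  CH(NHCOCH3): pendant –NHC(=O)CH3: N bonded to a carbonyl → amide (not amine).
  COOH: –COOH: carbonyl C bonded to –OH and C → carboxylic acid (the –OH is not a separate alcohol).

acyl halide, alkyl halide, amide, amine, carboxylic acid, sulfide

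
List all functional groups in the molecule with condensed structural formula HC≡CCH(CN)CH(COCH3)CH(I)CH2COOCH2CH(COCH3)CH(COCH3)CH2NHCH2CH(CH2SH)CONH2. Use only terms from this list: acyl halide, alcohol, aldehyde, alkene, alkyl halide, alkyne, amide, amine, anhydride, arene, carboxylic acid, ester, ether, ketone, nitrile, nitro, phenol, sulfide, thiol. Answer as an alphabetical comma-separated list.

Reading the structure from left to right:
  HC≡C: C≡C triple bond → alkyne.
  CH(CN): pendant –C≡N: nitrile.
  CH(COCH3): pendant –COCH3: carbonyl C bonded to two carbons → ketone.
  CH(I): halogen on an sp³ carbon → alkyl halide.
  CH2COOCH2: –C(=O)–O–C with C on the carbonyl side → ester.
  CH(COCH3): pendant –COCH3: carbonyl C bonded to two carbons → ketone.
  CH(COCH3): pendant –COCH3: carbonyl C bonded to two carbons → ketone.
  CH2NHCH2: C–N–C with sp³ carbons and no adjacent C=O → amine (secondary).
  CH(CH2SH): pendant –CH2SH → thiol.
  CONH2: –C(=O)NH2: carbonyl C bonded to C and to N → amide (the N is not a separate amine).

alkyl halide, alkyne, amide, amine, ester, ketone, nitrile, thiol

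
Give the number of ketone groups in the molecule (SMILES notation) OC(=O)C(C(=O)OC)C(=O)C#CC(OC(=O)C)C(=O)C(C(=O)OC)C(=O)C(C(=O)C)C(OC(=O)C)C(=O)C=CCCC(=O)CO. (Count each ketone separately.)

6

Working along the chain:
  HOOC: –COOH: carbonyl C bonded to –OH and C → carboxylic acid (the –OH is not a separate alcohol).
  CH(COOCH3): pendant –COOCH3: carbonyl C bonded to C and –OCH3 → ester.
  CO: –C(=O)– with carbon on both sides → ketone.
  C≡C: C≡C triple bond → alkyne.
  CH(OCOCH3): pendant –OC(=O)CH3: an acyloxy group → ester.
  CO: –C(=O)– with carbon on both sides → ketone.
  CH(COOCH3): pendant –COOCH3: carbonyl C bonded to C and –OCH3 → ester.
  CO: –C(=O)– with carbon on both sides → ketone.
  CH(COCH3): pendant –COCH3: carbonyl C bonded to two carbons → ketone.
  CH(OCOCH3): pendant –OC(=O)CH3: an acyloxy group → ester.
  CO: –C(=O)– with carbon on both sides → ketone.
  CH=CH: C=C double bond → alkene.
  CO: –C(=O)– with carbon on both sides → ketone.
  CH2OH: –OH on an sp³ carbon → alcohol.
Ketone appears at: CO, CO, CO, CH(COCH3), CO, CO → 6.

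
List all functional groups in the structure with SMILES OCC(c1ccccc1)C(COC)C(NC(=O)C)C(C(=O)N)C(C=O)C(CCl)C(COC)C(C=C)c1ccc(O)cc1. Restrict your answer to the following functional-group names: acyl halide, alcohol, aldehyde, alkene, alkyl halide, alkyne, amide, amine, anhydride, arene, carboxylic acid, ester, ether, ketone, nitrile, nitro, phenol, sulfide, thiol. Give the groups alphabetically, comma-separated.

Reading the structure from left to right:
  HOCH2: HO– on an sp³ carbon → alcohol.
  CH(C6H5): pendant –C6H5: benzene ring → arene.
  CH(CH2OCH3): pendant –CH2OCH3: C–O–C linkage → ether.
  CH(NHCOCH3): pendant –NHC(=O)CH3: N bonded to a carbonyl → amide (not amine).
  CH(CONH2): pendant –CONH2: carbonyl C bonded to C and N → amide.
  CH(CHO): pendant –CHO: carbonyl C bonded to C and H → aldehyde.
  CH(CH2Cl): pendant –CH2X: halogen on sp³ carbon → alkyl halide.
  CH(CH2OCH3): pendant –CH2OCH3: C–O–C linkage → ether.
  CH(CH=CH2): pendant –CH=CH2: C=C double bond → alkene.
  C6H4OH: –OH attached directly to an aromatic ring → phenol (not alcohol); the ring itself is an arene.

alcohol, aldehyde, alkene, alkyl halide, amide, arene, ether, phenol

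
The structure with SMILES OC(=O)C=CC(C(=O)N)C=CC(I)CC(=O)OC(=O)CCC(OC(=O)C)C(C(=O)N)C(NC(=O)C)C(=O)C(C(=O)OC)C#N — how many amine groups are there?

0

Reading the structure from left to right:
  HOOC: –COOH: carbonyl C bonded to –OH and C → carboxylic acid (the –OH is not a separate alcohol).
  CH=CH: C=C double bond → alkene.
  CH(CONH2): pendant –CONH2: carbonyl C bonded to C and N → amide.
  CH=CH: C=C double bond → alkene.
  CH(I): halogen on an sp³ carbon → alkyl halide.
  CH2CO-O-COCH2: two acyl groups sharing one oxygen, –C(=O)–O–C(=O)– → anhydride.
  CH(OCOCH3): pendant –OC(=O)CH3: an acyloxy group → ester.
  CH(CONH2): pendant –CONH2: carbonyl C bonded to C and N → amide.
  CH(NHCOCH3): pendant –NHC(=O)CH3: N bonded to a carbonyl → amide (not amine).
  CO: –C(=O)– with carbon on both sides → ketone.
  CH(COOCH3): pendant –COOCH3: carbonyl C bonded to C and –OCH3 → ester.
  CN: –C≡N: carbon triple-bonded to nitrogen → nitrile.
No segment is a amine: CH(CONH2) is amide, not amine; CH(CONH2) is amide, not amine; CH(NHCOCH3) is amide, not amine. → 0.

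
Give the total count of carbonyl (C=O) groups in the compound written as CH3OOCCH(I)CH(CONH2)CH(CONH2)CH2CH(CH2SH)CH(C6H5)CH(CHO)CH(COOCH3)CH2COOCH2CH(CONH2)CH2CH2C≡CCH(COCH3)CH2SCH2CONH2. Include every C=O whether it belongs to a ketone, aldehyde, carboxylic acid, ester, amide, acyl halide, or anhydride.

CH3OOC: ester, 1 C=O (running total 1).
CH(CONH2): amide, 1 C=O (running total 2).
CH(CONH2): amide, 1 C=O (running total 3).
CH(CHO): aldehyde, 1 C=O (running total 4).
CH(COOCH3): ester, 1 C=O (running total 5).
CH2COOCH2: ester, 1 C=O (running total 6).
CH(CONH2): amide, 1 C=O (running total 7).
CH(COCH3): ketone, 1 C=O (running total 8).
CONH2: amide, 1 C=O (running total 9).

9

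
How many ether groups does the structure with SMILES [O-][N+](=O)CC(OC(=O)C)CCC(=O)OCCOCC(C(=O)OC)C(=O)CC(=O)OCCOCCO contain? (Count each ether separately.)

Working along the chain:
  O2NCH2: –NO2 on carbon → nitro group.
  CH(OCOCH3): pendant –OC(=O)CH3: an acyloxy group → ester.
  CH2COOCH2: –C(=O)–O–C with C on the carbonyl side → ester.
  CH2OCH2: C–O–C with sp³ carbons on both sides and no adjacent C=O → ether.
  CH(COOCH3): pendant –COOCH3: carbonyl C bonded to C and –OCH3 → ester.
  CO: –C(=O)– with carbon on both sides → ketone.
  CH2COOCH2: –C(=O)–O–C with C on the carbonyl side → ester.
  CH2OCH2: C–O–C with sp³ carbons on both sides and no adjacent C=O → ether.
  CH2OH: –OH on an sp³ carbon → alcohol.
Ether appears at: CH2OCH2, CH2OCH2 → 2.

2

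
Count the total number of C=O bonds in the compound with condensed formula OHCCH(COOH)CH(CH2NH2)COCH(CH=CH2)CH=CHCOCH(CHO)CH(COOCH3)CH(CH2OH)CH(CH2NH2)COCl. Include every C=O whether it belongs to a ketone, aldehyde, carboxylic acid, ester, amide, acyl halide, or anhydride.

OHC: aldehyde, 1 C=O (running total 1).
CH(COOH): carboxylic acid, 1 C=O (running total 2).
CO: ketone, 1 C=O (running total 3).
CO: ketone, 1 C=O (running total 4).
CH(CHO): aldehyde, 1 C=O (running total 5).
CH(COOCH3): ester, 1 C=O (running total 6).
COCl: acyl halide, 1 C=O (running total 7).

7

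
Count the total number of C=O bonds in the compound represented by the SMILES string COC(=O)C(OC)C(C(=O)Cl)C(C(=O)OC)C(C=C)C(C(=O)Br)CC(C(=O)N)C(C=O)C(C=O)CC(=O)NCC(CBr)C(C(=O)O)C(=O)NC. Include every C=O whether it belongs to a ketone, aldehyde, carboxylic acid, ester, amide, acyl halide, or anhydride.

10

CH3OOC: ester, 1 C=O (running total 1).
CH(COCl): acyl halide, 1 C=O (running total 2).
CH(COOCH3): ester, 1 C=O (running total 3).
CH(COBr): acyl halide, 1 C=O (running total 4).
CH(CONH2): amide, 1 C=O (running total 5).
CH(CHO): aldehyde, 1 C=O (running total 6).
CH(CHO): aldehyde, 1 C=O (running total 7).
CH2CONHCH2: amide, 1 C=O (running total 8).
CH(COOH): carboxylic acid, 1 C=O (running total 9).
CONHCH3: amide, 1 C=O (running total 10).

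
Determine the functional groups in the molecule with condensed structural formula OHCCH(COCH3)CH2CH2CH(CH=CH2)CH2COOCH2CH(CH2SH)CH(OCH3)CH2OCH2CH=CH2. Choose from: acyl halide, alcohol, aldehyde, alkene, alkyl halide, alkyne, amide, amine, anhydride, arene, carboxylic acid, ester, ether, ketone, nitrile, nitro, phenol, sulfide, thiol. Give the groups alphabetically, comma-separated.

aldehyde, alkene, ester, ether, ketone, thiol

Reading the structure from left to right:
  OHC: terminal –CHO: carbonyl C bonded to H and C → aldehyde.
  CH(COCH3): pendant –COCH3: carbonyl C bonded to two carbons → ketone.
  CH(CH=CH2): pendant –CH=CH2: C=C double bond → alkene.
  CH2COOCH2: –C(=O)–O–C with C on the carbonyl side → ester.
  CH(CH2SH): pendant –CH2SH → thiol.
  CH(OCH3): pendant –OCH3: C–O–C with sp³ C, no adjacent C=O → ether.
  CH2OCH2: C–O–C with sp³ carbons on both sides and no adjacent C=O → ether.
  CH=CH2: C=C double bond → alkene.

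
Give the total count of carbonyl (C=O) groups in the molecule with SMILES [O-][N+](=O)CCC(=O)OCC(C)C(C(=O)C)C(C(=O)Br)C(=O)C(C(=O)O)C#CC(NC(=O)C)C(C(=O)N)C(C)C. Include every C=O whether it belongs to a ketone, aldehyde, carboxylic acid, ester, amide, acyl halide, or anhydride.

7

CH2COOCH2: ester, 1 C=O (running total 1).
CH(COCH3): ketone, 1 C=O (running total 2).
CH(COBr): acyl halide, 1 C=O (running total 3).
CO: ketone, 1 C=O (running total 4).
CH(COOH): carboxylic acid, 1 C=O (running total 5).
CH(NHCOCH3): amide, 1 C=O (running total 6).
CH(CONH2): amide, 1 C=O (running total 7).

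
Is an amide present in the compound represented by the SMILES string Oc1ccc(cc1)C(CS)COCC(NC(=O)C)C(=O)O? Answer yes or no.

–OH attached directly to an aromatic ring → phenol (not alcohol); the ring itself is an arene.
pendant –CH2SH → thiol.
C–O–C with sp³ carbons on both sides and no adjacent C=O → ether.
pendant –NHC(=O)CH3: N bonded to a carbonyl → amide (not amine).
–COOH: carbonyl C bonded to –OH and C → carboxylic acid (the –OH is not a separate alcohol).
The CH(NHCOCH3) segment supplies the amide: pendant –NHC(=O)CH3: N bonded to a carbonyl → amide (not amine).

yes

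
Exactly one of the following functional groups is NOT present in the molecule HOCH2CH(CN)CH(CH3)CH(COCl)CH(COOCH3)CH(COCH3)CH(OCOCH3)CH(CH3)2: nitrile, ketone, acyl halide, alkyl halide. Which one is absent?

acyl halide: present (CH(COCl) — pendant –C(=O)X: carbonyl C bonded to C and halogen → acyl halide).
ketone: present (CH(COCH3) — pendant –COCH3: carbonyl C bonded to two carbons → ketone).
nitrile: present (CH(CN) — pendant –C≡N: nitrile).
alkyl halide: absent. In CH(COCl), the halogen is on a carbonyl carbon, which makes it an acyl halide, not an alkyl halide.

alkyl halide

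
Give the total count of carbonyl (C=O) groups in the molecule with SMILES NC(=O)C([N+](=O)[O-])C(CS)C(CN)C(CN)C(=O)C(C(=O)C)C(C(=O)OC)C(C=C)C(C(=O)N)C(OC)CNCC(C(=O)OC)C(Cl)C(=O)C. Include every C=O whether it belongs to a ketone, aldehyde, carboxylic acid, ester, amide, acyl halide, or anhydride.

H2NCO: amide, 1 C=O (running total 1).
CO: ketone, 1 C=O (running total 2).
CH(COCH3): ketone, 1 C=O (running total 3).
CH(COOCH3): ester, 1 C=O (running total 4).
CH(CONH2): amide, 1 C=O (running total 5).
CH(COOCH3): ester, 1 C=O (running total 6).
CO: ketone, 1 C=O (running total 7).

7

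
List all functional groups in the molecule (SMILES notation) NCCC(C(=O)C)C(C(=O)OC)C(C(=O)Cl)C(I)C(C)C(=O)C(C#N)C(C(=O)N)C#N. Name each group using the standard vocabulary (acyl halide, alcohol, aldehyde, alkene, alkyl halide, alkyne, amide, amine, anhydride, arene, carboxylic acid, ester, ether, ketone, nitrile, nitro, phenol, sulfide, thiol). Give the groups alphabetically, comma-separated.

acyl halide, alkyl halide, amide, amine, ester, ketone, nitrile

–NH2 on an sp³ carbon with no adjacent C=O → amine.
pendant –COCH3: carbonyl C bonded to two carbons → ketone.
pendant –COOCH3: carbonyl C bonded to C and –OCH3 → ester.
pendant –C(=O)X: carbonyl C bonded to C and halogen → acyl halide.
halogen on an sp³ carbon → alkyl halide.
–C(=O)– with carbon on both sides → ketone.
pendant –C≡N: nitrile.
pendant –CONH2: carbonyl C bonded to C and N → amide.
–C≡N: carbon triple-bonded to nitrogen → nitrile.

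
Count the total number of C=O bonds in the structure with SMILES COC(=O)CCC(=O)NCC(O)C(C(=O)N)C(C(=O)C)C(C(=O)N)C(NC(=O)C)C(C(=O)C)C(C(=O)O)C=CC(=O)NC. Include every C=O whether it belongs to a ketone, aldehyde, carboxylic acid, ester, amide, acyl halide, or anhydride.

CH3OOC: ester, 1 C=O (running total 1).
CH2CONHCH2: amide, 1 C=O (running total 2).
CH(CONH2): amide, 1 C=O (running total 3).
CH(COCH3): ketone, 1 C=O (running total 4).
CH(CONH2): amide, 1 C=O (running total 5).
CH(NHCOCH3): amide, 1 C=O (running total 6).
CH(COCH3): ketone, 1 C=O (running total 7).
CH(COOH): carboxylic acid, 1 C=O (running total 8).
CONHCH3: amide, 1 C=O (running total 9).

9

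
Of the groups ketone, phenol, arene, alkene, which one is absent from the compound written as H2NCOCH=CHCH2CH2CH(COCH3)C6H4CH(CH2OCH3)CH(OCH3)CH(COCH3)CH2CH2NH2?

phenol

ketone: present (CH(COCH3) — pendant –COCH3: carbonyl C bonded to two carbons → ketone).
arene: present (C6H4 — para-disubstituted benzene ring → arene).
alkene: present (CH=CH — C=C double bond → alkene).
phenol: no segment matches this pattern.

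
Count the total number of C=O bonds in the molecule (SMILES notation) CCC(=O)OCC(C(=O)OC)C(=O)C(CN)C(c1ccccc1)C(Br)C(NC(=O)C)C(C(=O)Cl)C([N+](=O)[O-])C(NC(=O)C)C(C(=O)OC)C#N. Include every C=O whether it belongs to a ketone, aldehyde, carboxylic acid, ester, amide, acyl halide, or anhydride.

7

CH2COOCH2: ester, 1 C=O (running total 1).
CH(COOCH3): ester, 1 C=O (running total 2).
CO: ketone, 1 C=O (running total 3).
CH(NHCOCH3): amide, 1 C=O (running total 4).
CH(COCl): acyl halide, 1 C=O (running total 5).
CH(NHCOCH3): amide, 1 C=O (running total 6).
CH(COOCH3): ester, 1 C=O (running total 7).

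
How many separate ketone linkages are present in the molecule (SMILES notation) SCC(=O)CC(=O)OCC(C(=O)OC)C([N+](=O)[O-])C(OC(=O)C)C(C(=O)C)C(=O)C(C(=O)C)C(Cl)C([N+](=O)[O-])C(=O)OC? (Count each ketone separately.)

4

–SH on an sp³ carbon → thiol.
–C(=O)– with carbon on both sides → ketone.
–C(=O)–O–C with C on the carbonyl side → ester.
pendant –COOCH3: carbonyl C bonded to C and –OCH3 → ester.
–NO2 on an sp³ carbon → nitro (the N=O is not a carbonyl).
pendant –OC(=O)CH3: an acyloxy group → ester.
pendant –COCH3: carbonyl C bonded to two carbons → ketone.
–C(=O)– with carbon on both sides → ketone.
pendant –COCH3: carbonyl C bonded to two carbons → ketone.
halogen on an sp³ carbon → alkyl halide.
–NO2 on an sp³ carbon → nitro (the N=O is not a carbonyl).
–C(=O)OCH3: carbonyl C bonded to C and to –OCH3 → ester (not ketone + ether).
Ketone appears at: CO, CH(COCH3), CO, CH(COCH3) → 4.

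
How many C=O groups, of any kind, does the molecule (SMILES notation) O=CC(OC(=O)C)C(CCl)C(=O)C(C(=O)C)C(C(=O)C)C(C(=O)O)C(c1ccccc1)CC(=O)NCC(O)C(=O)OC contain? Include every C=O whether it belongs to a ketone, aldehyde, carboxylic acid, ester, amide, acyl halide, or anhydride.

OHC: aldehyde, 1 C=O (running total 1).
CH(OCOCH3): ester, 1 C=O (running total 2).
CO: ketone, 1 C=O (running total 3).
CH(COCH3): ketone, 1 C=O (running total 4).
CH(COCH3): ketone, 1 C=O (running total 5).
CH(COOH): carboxylic acid, 1 C=O (running total 6).
CH2CONHCH2: amide, 1 C=O (running total 7).
COOCH3: ester, 1 C=O (running total 8).

8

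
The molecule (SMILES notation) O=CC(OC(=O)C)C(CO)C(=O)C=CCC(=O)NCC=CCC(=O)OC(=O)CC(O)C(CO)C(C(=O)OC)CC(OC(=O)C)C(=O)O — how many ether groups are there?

Taking each segment in turn:
  OHC: terminal –CHO: carbonyl C bonded to H and C → aldehyde.
  CH(OCOCH3): pendant –OC(=O)CH3: an acyloxy group → ester.
  CH(CH2OH): pendant –CH2OH on an sp³ backbone C → alcohol.
  CO: –C(=O)– with carbon on both sides → ketone.
  CH=CH: C=C double bond → alkene.
  CH2CONHCH2: –C(=O)–N– linkage → amide (the N is not an amine).
  CH=CH: C=C double bond → alkene.
  CH2CO-O-COCH2: two acyl groups sharing one oxygen, –C(=O)–O–C(=O)– → anhydride.
  CH(OH): –OH on an sp³ carbon → alcohol (secondary).
  CH(CH2OH): pendant –CH2OH on an sp³ backbone C → alcohol.
  CH(COOCH3): pendant –COOCH3: carbonyl C bonded to C and –OCH3 → ester.
  CH(OCOCH3): pendant –OC(=O)CH3: an acyloxy group → ester.
  COOH: –COOH: carbonyl C bonded to –OH and C → carboxylic acid (the –OH is not a separate alcohol).
No segment is a ether: CH(OCOCH3) is ester, not ether; CH(CH2OH) is alcohol, not ether; CH2CO-O-COCH2 is anhydride, not ether. → 0.

0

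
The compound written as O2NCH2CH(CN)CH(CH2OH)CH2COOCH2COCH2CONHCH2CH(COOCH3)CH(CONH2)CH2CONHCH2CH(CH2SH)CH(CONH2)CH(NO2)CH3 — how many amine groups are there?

Working along the chain:
  O2NCH2: –NO2 on carbon → nitro group.
  CH(CN): pendant –C≡N: nitrile.
  CH(CH2OH): pendant –CH2OH on an sp³ backbone C → alcohol.
  CH2COOCH2: –C(=O)–O–C with C on the carbonyl side → ester.
  CO: –C(=O)– with carbon on both sides → ketone.
  CH2CONHCH2: –C(=O)–N– linkage → amide (the N is not an amine).
  CH(COOCH3): pendant –COOCH3: carbonyl C bonded to C and –OCH3 → ester.
  CH(CONH2): pendant –CONH2: carbonyl C bonded to C and N → amide.
  CH2CONHCH2: –C(=O)–N– linkage → amide (the N is not an amine).
  CH(CH2SH): pendant –CH2SH → thiol.
  CH(CONH2): pendant –CONH2: carbonyl C bonded to C and N → amide.
  CH(NO2): –NO2 on an sp³ carbon → nitro (the N=O is not a carbonyl).
No segment is a amine: O2NCH2 is nitro, not amine; CH(CN) is nitrile, not amine; CH2CONHCH2 is amide, not amine. → 0.

0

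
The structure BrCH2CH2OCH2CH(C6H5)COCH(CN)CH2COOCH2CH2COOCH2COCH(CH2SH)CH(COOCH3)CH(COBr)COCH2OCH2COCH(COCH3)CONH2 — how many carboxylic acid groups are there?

0

Reading the structure from left to right:
  BrCH2: halogen on an sp³ carbon → alkyl halide.
  CH2OCH2: C–O–C with sp³ carbons on both sides and no adjacent C=O → ether.
  CH(C6H5): pendant –C6H5: benzene ring → arene.
  CO: –C(=O)– with carbon on both sides → ketone.
  CH(CN): pendant –C≡N: nitrile.
  CH2COOCH2: –C(=O)–O–C with C on the carbonyl side → ester.
  CH2COOCH2: –C(=O)–O–C with C on the carbonyl side → ester.
  CO: –C(=O)– with carbon on both sides → ketone.
  CH(CH2SH): pendant –CH2SH → thiol.
  CH(COOCH3): pendant –COOCH3: carbonyl C bonded to C and –OCH3 → ester.
  CH(COBr): pendant –C(=O)X: carbonyl C bonded to C and halogen → acyl halide.
  CO: –C(=O)– with carbon on both sides → ketone.
  CH2OCH2: C–O–C with sp³ carbons on both sides and no adjacent C=O → ether.
  CO: –C(=O)– with carbon on both sides → ketone.
  CH(COCH3): pendant –COCH3: carbonyl C bonded to two carbons → ketone.
  CONH2: –C(=O)NH2: carbonyl C bonded to C and to N → amide (the N is not a separate amine).
No segment is a carboxylic acid: CH2COOCH2 is ester, not carboxylic acid; CH2COOCH2 is ester, not carboxylic acid; CH(COOCH3) is ester, not carboxylic acid. → 0.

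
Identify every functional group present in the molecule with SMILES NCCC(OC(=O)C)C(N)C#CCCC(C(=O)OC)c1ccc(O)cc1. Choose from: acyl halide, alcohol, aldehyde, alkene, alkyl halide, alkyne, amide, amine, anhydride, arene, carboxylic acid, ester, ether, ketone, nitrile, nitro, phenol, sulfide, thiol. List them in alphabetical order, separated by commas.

alkyne, amine, arene, ester, phenol

Working along the chain:
  H2NCH2: –NH2 on an sp³ carbon with no adjacent C=O → amine.
  CH(OCOCH3): pendant –OC(=O)CH3: an acyloxy group → ester.
  CH(NH2): –NH2 on an sp³ carbon with no adjacent C=O → amine.
  C≡C: C≡C triple bond → alkyne.
  CH(COOCH3): pendant –COOCH3: carbonyl C bonded to C and –OCH3 → ester.
  C6H4OH: –OH attached directly to an aromatic ring → phenol (not alcohol); the ring itself is an arene.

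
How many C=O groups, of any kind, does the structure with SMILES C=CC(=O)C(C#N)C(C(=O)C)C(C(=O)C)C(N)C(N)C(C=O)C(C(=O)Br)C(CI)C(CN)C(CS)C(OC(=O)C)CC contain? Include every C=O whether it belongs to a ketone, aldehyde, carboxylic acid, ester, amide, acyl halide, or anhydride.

6

CO: ketone, 1 C=O (running total 1).
CH(COCH3): ketone, 1 C=O (running total 2).
CH(COCH3): ketone, 1 C=O (running total 3).
CH(CHO): aldehyde, 1 C=O (running total 4).
CH(COBr): acyl halide, 1 C=O (running total 5).
CH(OCOCH3): ester, 1 C=O (running total 6).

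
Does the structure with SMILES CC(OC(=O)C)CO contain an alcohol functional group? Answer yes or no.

yes

Working along the chain:
  CH(OCOCH3): pendant –OC(=O)CH3: an acyloxy group → ester.
  CH2OH: –OH on an sp³ carbon → alcohol.
The CH2OH segment supplies the alcohol: –OH on an sp³ carbon → alcohol.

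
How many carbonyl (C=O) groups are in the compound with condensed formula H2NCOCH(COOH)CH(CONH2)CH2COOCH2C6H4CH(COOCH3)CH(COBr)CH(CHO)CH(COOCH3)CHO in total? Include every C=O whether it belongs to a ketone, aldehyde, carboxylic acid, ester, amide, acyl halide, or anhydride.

9

H2NCO: amide, 1 C=O (running total 1).
CH(COOH): carboxylic acid, 1 C=O (running total 2).
CH(CONH2): amide, 1 C=O (running total 3).
CH2COOCH2: ester, 1 C=O (running total 4).
CH(COOCH3): ester, 1 C=O (running total 5).
CH(COBr): acyl halide, 1 C=O (running total 6).
CH(CHO): aldehyde, 1 C=O (running total 7).
CH(COOCH3): ester, 1 C=O (running total 8).
CHO: aldehyde, 1 C=O (running total 9).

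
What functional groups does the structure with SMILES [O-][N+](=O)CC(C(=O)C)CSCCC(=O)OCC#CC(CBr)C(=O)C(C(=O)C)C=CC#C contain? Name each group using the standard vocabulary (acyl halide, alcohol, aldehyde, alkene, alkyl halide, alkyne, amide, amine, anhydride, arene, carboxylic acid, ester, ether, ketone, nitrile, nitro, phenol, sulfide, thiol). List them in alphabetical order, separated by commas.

Reading the structure from left to right:
  O2NCH2: –NO2 on carbon → nitro group.
  CH(COCH3): pendant –COCH3: carbonyl C bonded to two carbons → ketone.
  CH2SCH2: C–S–C linkage → sulfide (thioether).
  CH2COOCH2: –C(=O)–O–C with C on the carbonyl side → ester.
  C≡C: C≡C triple bond → alkyne.
  CH(CH2Br): pendant –CH2X: halogen on sp³ carbon → alkyl halide.
  CO: –C(=O)– with carbon on both sides → ketone.
  CH(COCH3): pendant –COCH3: carbonyl C bonded to two carbons → ketone.
  CH=CH: C=C double bond → alkene.
  C≡CH: C≡C triple bond → alkyne.

alkene, alkyl halide, alkyne, ester, ketone, nitro, sulfide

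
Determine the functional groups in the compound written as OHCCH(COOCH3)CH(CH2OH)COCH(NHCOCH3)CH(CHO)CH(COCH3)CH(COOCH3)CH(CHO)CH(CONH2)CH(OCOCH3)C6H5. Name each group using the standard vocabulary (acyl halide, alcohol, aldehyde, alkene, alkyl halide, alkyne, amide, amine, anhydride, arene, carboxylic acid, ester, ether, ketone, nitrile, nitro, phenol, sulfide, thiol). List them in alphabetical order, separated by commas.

terminal –CHO: carbonyl C bonded to H and C → aldehyde.
pendant –COOCH3: carbonyl C bonded to C and –OCH3 → ester.
pendant –CH2OH on an sp³ backbone C → alcohol.
–C(=O)– with carbon on both sides → ketone.
pendant –NHC(=O)CH3: N bonded to a carbonyl → amide (not amine).
pendant –CHO: carbonyl C bonded to C and H → aldehyde.
pendant –COCH3: carbonyl C bonded to two carbons → ketone.
pendant –COOCH3: carbonyl C bonded to C and –OCH3 → ester.
pendant –CHO: carbonyl C bonded to C and H → aldehyde.
pendant –CONH2: carbonyl C bonded to C and N → amide.
pendant –OC(=O)CH3: an acyloxy group → ester.
–C6H5 phenyl ring → arene.

alcohol, aldehyde, amide, arene, ester, ketone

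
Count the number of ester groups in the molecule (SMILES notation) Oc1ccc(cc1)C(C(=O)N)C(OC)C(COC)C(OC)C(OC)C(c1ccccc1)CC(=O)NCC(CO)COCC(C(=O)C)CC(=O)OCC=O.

–OH attached directly to an aromatic ring → phenol (not alcohol); the ring itself is an arene.
pendant –CONH2: carbonyl C bonded to C and N → amide.
pendant –OCH3: C–O–C with sp³ C, no adjacent C=O → ether.
pendant –CH2OCH3: C–O–C linkage → ether.
pendant –OCH3: C–O–C with sp³ C, no adjacent C=O → ether.
pendant –OCH3: C–O–C with sp³ C, no adjacent C=O → ether.
pendant –C6H5: benzene ring → arene.
–C(=O)–N– linkage → amide (the N is not an amine).
pendant –CH2OH on an sp³ backbone C → alcohol.
C–O–C with sp³ carbons on both sides and no adjacent C=O → ether.
pendant –COCH3: carbonyl C bonded to two carbons → ketone.
–C(=O)–O–C with C on the carbonyl side → ester.
terminal –CHO: carbonyl C bonded to H and C → aldehyde.
Ester appears at: CH2COOCH2 → 1.

1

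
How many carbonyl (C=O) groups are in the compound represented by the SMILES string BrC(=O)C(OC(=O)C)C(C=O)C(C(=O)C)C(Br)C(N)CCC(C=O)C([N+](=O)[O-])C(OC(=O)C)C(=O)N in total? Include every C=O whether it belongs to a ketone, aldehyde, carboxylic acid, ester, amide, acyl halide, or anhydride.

BrCO: acyl halide, 1 C=O (running total 1).
CH(OCOCH3): ester, 1 C=O (running total 2).
CH(CHO): aldehyde, 1 C=O (running total 3).
CH(COCH3): ketone, 1 C=O (running total 4).
CH(CHO): aldehyde, 1 C=O (running total 5).
CH(OCOCH3): ester, 1 C=O (running total 6).
CONH2: amide, 1 C=O (running total 7).

7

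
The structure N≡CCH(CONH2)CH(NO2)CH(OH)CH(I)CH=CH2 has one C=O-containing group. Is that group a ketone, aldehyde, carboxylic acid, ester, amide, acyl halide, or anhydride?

The carbonyl is in the CH(CONH2) segment: pendant –CONH2: carbonyl C bonded to C and N → amide.

amide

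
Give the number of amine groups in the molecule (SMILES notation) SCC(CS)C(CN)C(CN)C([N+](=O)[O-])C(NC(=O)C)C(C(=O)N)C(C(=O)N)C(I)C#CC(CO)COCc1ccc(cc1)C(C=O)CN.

Taking each segment in turn:
  HSCH2: –SH on an sp³ carbon → thiol.
  CH(CH2SH): pendant –CH2SH → thiol.
  CH(CH2NH2): pendant –CH2NH2: N on sp³ C, no adjacent C=O → amine.
  CH(CH2NH2): pendant –CH2NH2: N on sp³ C, no adjacent C=O → amine.
  CH(NO2): –NO2 on an sp³ carbon → nitro (the N=O is not a carbonyl).
  CH(NHCOCH3): pendant –NHC(=O)CH3: N bonded to a carbonyl → amide (not amine).
  CH(CONH2): pendant –CONH2: carbonyl C bonded to C and N → amide.
  CH(CONH2): pendant –CONH2: carbonyl C bonded to C and N → amide.
  CH(I): halogen on an sp³ carbon → alkyl halide.
  C≡C: C≡C triple bond → alkyne.
  CH(CH2OH): pendant –CH2OH on an sp³ backbone C → alcohol.
  CH2OCH2: C–O–C with sp³ carbons on both sides and no adjacent C=O → ether.
  C6H4: para-disubstituted benzene ring → arene.
  CH(CHO): pendant –CHO: carbonyl C bonded to C and H → aldehyde.
  CH2NH2: –NH2 on an sp³ carbon with no adjacent C=O → amine.
Amine appears at: CH(CH2NH2), CH(CH2NH2), CH2NH2 → 3.

3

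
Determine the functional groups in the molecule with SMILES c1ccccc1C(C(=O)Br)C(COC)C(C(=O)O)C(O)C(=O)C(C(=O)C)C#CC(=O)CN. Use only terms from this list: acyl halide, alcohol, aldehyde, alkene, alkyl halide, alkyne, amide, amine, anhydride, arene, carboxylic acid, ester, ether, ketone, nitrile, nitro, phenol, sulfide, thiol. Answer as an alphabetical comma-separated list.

acyl halide, alcohol, alkyne, amine, arene, carboxylic acid, ether, ketone

Reading the structure from left to right:
  C6H5: C6H5– phenyl ring → arene.
  CH(COBr): pendant –C(=O)X: carbonyl C bonded to C and halogen → acyl halide.
  CH(CH2OCH3): pendant –CH2OCH3: C–O–C linkage → ether.
  CH(COOH): pendant –COOH: carbonyl C bonded to C and –OH → carboxylic acid.
  CH(OH): –OH on an sp³ carbon → alcohol (secondary).
  CO: –C(=O)– with carbon on both sides → ketone.
  CH(COCH3): pendant –COCH3: carbonyl C bonded to two carbons → ketone.
  C≡C: C≡C triple bond → alkyne.
  CO: –C(=O)– with carbon on both sides → ketone.
  CH2NH2: –NH2 on an sp³ carbon with no adjacent C=O → amine.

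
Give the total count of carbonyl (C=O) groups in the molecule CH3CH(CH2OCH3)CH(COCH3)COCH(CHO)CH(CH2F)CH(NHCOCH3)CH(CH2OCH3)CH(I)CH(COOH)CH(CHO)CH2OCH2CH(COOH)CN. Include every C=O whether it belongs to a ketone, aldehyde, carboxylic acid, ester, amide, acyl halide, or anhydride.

7

CH(COCH3): ketone, 1 C=O (running total 1).
CO: ketone, 1 C=O (running total 2).
CH(CHO): aldehyde, 1 C=O (running total 3).
CH(NHCOCH3): amide, 1 C=O (running total 4).
CH(COOH): carboxylic acid, 1 C=O (running total 5).
CH(CHO): aldehyde, 1 C=O (running total 6).
CH(COOH): carboxylic acid, 1 C=O (running total 7).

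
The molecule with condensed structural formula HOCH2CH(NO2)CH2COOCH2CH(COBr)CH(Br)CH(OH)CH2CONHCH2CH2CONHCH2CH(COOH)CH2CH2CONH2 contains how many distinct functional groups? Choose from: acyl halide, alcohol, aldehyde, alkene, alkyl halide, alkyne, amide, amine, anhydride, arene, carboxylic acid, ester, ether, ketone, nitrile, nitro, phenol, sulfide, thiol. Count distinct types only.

7

HO– on an sp³ carbon → alcohol.
–NO2 on an sp³ carbon → nitro (the N=O is not a carbonyl).
–C(=O)–O–C with C on the carbonyl side → ester.
pendant –C(=O)X: carbonyl C bonded to C and halogen → acyl halide.
halogen on an sp³ carbon → alkyl halide.
–OH on an sp³ carbon → alcohol (secondary).
–C(=O)–N– linkage → amide (the N is not an amine).
–C(=O)–N– linkage → amide (the N is not an amine).
pendant –COOH: carbonyl C bonded to C and –OH → carboxylic acid.
–C(=O)NH2: carbonyl C bonded to C and to N → amide (the N is not a separate amine).
Distinct types present: acyl halide, alcohol, alkyl halide, amide, carboxylic acid, ester, nitro.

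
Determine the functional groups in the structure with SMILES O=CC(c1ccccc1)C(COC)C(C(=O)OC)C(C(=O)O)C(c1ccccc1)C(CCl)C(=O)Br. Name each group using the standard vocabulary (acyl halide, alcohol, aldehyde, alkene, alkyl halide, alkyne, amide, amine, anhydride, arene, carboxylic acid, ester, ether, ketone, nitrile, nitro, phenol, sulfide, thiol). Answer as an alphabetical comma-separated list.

terminal –CHO: carbonyl C bonded to H and C → aldehyde.
pendant –C6H5: benzene ring → arene.
pendant –CH2OCH3: C–O–C linkage → ether.
pendant –COOCH3: carbonyl C bonded to C and –OCH3 → ester.
pendant –COOH: carbonyl C bonded to C and –OH → carboxylic acid.
pendant –C6H5: benzene ring → arene.
pendant –CH2X: halogen on sp³ carbon → alkyl halide.
–C(=O)Br: carbonyl C bonded to C and to a halogen → acyl halide (not alkyl halide).

acyl halide, aldehyde, alkyl halide, arene, carboxylic acid, ester, ether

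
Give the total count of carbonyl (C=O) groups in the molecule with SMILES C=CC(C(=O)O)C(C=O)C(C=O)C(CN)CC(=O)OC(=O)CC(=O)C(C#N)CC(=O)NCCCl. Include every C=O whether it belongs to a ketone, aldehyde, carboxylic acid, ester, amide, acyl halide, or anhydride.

7

CH(COOH): carboxylic acid, 1 C=O (running total 1).
CH(CHO): aldehyde, 1 C=O (running total 2).
CH(CHO): aldehyde, 1 C=O (running total 3).
CH2CO-O-COCH2: anhydride, 2 C=O (running total 5).
CO: ketone, 1 C=O (running total 6).
CH2CONHCH2: amide, 1 C=O (running total 7).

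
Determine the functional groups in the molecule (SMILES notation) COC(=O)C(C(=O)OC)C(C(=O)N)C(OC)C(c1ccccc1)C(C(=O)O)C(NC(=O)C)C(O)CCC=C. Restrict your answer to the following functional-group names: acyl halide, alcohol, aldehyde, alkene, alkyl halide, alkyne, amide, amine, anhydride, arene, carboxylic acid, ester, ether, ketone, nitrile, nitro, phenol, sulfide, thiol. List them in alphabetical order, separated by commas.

alcohol, alkene, amide, arene, carboxylic acid, ester, ether

Taking each segment in turn:
  CH3OOC: CH3O–C(=O)–: carbonyl C bonded to C and to –OCH3 → ester (not ketone + ether).
  CH(COOCH3): pendant –COOCH3: carbonyl C bonded to C and –OCH3 → ester.
  CH(CONH2): pendant –CONH2: carbonyl C bonded to C and N → amide.
  CH(OCH3): pendant –OCH3: C–O–C with sp³ C, no adjacent C=O → ether.
  CH(C6H5): pendant –C6H5: benzene ring → arene.
  CH(COOH): pendant –COOH: carbonyl C bonded to C and –OH → carboxylic acid.
  CH(NHCOCH3): pendant –NHC(=O)CH3: N bonded to a carbonyl → amide (not amine).
  CH(OH): –OH on an sp³ carbon → alcohol (secondary).
  CH=CH2: C=C double bond → alkene.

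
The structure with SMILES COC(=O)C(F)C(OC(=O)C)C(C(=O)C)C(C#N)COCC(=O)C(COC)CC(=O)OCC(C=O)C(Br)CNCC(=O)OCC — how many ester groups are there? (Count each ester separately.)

CH3O–C(=O)–: carbonyl C bonded to C and to –OCH3 → ester (not ketone + ether).
halogen on an sp³ carbon → alkyl halide.
pendant –OC(=O)CH3: an acyloxy group → ester.
pendant –COCH3: carbonyl C bonded to two carbons → ketone.
pendant –C≡N: nitrile.
C–O–C with sp³ carbons on both sides and no adjacent C=O → ether.
–C(=O)– with carbon on both sides → ketone.
pendant –CH2OCH3: C–O–C linkage → ether.
–C(=O)–O–C with C on the carbonyl side → ester.
pendant –CHO: carbonyl C bonded to C and H → aldehyde.
halogen on an sp³ carbon → alkyl halide.
C–N–C with sp³ carbons and no adjacent C=O → amine (secondary).
–C(=O)OCH2CH3: carbonyl C bonded to C and to –OEt → ester.
Ester appears at: CH3OOC, CH(OCOCH3), CH2COOCH2, COOCH2CH3 → 4.

4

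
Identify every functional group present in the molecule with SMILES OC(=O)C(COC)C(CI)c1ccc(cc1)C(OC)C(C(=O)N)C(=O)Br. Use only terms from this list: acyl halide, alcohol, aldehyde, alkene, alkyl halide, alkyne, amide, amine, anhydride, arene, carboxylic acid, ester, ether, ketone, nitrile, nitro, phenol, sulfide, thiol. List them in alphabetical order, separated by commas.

–COOH: carbonyl C bonded to –OH and C → carboxylic acid (the –OH is not a separate alcohol).
pendant –CH2OCH3: C–O–C linkage → ether.
pendant –CH2X: halogen on sp³ carbon → alkyl halide.
para-disubstituted benzene ring → arene.
pendant –OCH3: C–O–C with sp³ C, no adjacent C=O → ether.
pendant –CONH2: carbonyl C bonded to C and N → amide.
–C(=O)Br: carbonyl C bonded to C and to a halogen → acyl halide (not alkyl halide).

acyl halide, alkyl halide, amide, arene, carboxylic acid, ether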